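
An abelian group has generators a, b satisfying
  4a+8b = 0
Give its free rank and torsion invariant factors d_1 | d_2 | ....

Answer: M ≅ ℤ^1 ⊕ ℤ/4

Derivation:
rank_ℚ(R)=1; free=2−1=1
SNF(R) diag = [4] → torsion [4]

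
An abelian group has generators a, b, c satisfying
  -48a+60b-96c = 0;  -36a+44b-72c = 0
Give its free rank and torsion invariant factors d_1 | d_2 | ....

rank_ℚ(R)=2; free=3−2=1
SNF(R) diag = [4, 12] → torsion [4, 12]

Answer: M ≅ ℤ^1 ⊕ ℤ/4 ⊕ ℤ/12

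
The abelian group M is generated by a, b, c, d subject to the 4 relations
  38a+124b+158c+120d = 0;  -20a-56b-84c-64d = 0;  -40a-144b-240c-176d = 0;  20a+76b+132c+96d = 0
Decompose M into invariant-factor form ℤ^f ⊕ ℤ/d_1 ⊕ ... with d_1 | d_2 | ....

rank_ℚ(R)=4; free=4−4=0
SNF(R) diag = [2, 4, 8, 16] → torsion [2, 4, 8, 16]

Answer: M ≅ ℤ/2 ⊕ ℤ/4 ⊕ ℤ/8 ⊕ ℤ/16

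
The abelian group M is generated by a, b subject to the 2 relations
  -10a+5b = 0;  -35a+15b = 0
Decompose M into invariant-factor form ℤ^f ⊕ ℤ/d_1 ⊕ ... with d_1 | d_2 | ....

Answer: M ≅ ℤ/5 ⊕ ℤ/5

Derivation:
rank_ℚ(R)=2; free=2−2=0
SNF(R) diag = [5, 5] → torsion [5, 5]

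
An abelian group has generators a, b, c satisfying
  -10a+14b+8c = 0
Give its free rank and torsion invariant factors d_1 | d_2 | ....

rank_ℚ(R)=1; free=3−1=2
SNF(R) diag = [2] → torsion [2]

Answer: M ≅ ℤ^2 ⊕ ℤ/2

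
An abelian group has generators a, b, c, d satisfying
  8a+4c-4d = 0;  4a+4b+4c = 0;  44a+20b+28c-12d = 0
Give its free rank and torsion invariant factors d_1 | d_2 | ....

Answer: M ≅ ℤ^1 ⊕ ℤ/4 ⊕ ℤ/4 ⊕ ℤ/4

Derivation:
rank_ℚ(R)=3; free=4−3=1
SNF(R) diag = [4, 4, 4] → torsion [4, 4, 4]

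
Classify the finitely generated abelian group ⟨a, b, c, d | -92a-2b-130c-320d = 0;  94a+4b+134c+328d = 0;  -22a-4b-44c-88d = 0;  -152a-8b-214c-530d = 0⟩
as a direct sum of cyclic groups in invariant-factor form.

rank_ℚ(R)=4; free=4−4=0
SNF(R) diag = [2, 6, 18, 18] → torsion [2, 6, 18, 18]

Answer: M ≅ ℤ/2 ⊕ ℤ/6 ⊕ ℤ/18 ⊕ ℤ/18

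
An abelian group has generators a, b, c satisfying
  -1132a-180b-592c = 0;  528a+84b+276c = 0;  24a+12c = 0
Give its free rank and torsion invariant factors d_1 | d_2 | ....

Answer: M ≅ ℤ/4 ⊕ ℤ/12 ⊕ ℤ/12

Derivation:
rank_ℚ(R)=3; free=3−3=0
SNF(R) diag = [4, 12, 12] → torsion [4, 12, 12]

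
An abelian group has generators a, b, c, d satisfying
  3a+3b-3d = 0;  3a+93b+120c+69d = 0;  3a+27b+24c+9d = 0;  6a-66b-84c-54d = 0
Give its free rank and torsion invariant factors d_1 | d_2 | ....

rank_ℚ(R)=4; free=4−4=0
SNF(R) diag = [3, 6, 12, 12] → torsion [3, 6, 12, 12]

Answer: M ≅ ℤ/3 ⊕ ℤ/6 ⊕ ℤ/12 ⊕ ℤ/12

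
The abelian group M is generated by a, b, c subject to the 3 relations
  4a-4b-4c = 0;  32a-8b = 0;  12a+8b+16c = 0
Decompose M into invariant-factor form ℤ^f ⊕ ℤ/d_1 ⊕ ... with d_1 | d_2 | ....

rank_ℚ(R)=3; free=3−3=0
SNF(R) diag = [4, 4, 8] → torsion [4, 4, 8]

Answer: M ≅ ℤ/4 ⊕ ℤ/4 ⊕ ℤ/8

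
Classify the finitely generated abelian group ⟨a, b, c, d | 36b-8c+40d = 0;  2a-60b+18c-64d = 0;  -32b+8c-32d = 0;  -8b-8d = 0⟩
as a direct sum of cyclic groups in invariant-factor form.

rank_ℚ(R)=4; free=4−4=0
SNF(R) diag = [2, 4, 8, 8] → torsion [2, 4, 8, 8]

Answer: M ≅ ℤ/2 ⊕ ℤ/4 ⊕ ℤ/8 ⊕ ℤ/8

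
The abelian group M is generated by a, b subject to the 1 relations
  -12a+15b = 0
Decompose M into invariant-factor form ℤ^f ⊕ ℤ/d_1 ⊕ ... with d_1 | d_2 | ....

rank_ℚ(R)=1; free=2−1=1
SNF(R) diag = [3] → torsion [3]

Answer: M ≅ ℤ^1 ⊕ ℤ/3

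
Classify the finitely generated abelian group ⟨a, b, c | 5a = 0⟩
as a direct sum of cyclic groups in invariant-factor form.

Answer: M ≅ ℤ^2 ⊕ ℤ/5

Derivation:
rank_ℚ(R)=1; free=3−1=2
SNF(R) diag = [5] → torsion [5]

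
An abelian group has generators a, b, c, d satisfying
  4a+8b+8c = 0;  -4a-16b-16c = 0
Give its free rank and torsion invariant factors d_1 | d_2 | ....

Answer: M ≅ ℤ^2 ⊕ ℤ/4 ⊕ ℤ/8

Derivation:
rank_ℚ(R)=2; free=4−2=2
SNF(R) diag = [4, 8] → torsion [4, 8]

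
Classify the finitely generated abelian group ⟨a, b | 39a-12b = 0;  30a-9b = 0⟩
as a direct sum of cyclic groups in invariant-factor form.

rank_ℚ(R)=2; free=2−2=0
SNF(R) diag = [3, 3] → torsion [3, 3]

Answer: M ≅ ℤ/3 ⊕ ℤ/3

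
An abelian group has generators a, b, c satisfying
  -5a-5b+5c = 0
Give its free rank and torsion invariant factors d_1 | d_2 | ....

Answer: M ≅ ℤ^2 ⊕ ℤ/5

Derivation:
rank_ℚ(R)=1; free=3−1=2
SNF(R) diag = [5] → torsion [5]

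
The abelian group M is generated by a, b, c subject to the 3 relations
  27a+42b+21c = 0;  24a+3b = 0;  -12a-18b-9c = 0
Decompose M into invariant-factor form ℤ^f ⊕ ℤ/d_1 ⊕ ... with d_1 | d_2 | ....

Answer: M ≅ ℤ/3 ⊕ ℤ/3 ⊕ ℤ/3

Derivation:
rank_ℚ(R)=3; free=3−3=0
SNF(R) diag = [3, 3, 3] → torsion [3, 3, 3]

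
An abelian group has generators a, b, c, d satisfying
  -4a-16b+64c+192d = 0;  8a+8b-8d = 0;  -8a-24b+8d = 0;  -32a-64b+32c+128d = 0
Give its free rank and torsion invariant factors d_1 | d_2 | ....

Answer: M ≅ ℤ/4 ⊕ ℤ/8 ⊕ ℤ/16 ⊕ ℤ/32

Derivation:
rank_ℚ(R)=4; free=4−4=0
SNF(R) diag = [4, 8, 16, 32] → torsion [4, 8, 16, 32]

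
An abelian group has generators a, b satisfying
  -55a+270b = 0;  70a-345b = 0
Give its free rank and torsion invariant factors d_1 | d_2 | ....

rank_ℚ(R)=2; free=2−2=0
SNF(R) diag = [5, 15] → torsion [5, 15]

Answer: M ≅ ℤ/5 ⊕ ℤ/15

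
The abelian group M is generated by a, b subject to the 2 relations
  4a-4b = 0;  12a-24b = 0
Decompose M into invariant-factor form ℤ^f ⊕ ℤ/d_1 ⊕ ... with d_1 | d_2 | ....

rank_ℚ(R)=2; free=2−2=0
SNF(R) diag = [4, 12] → torsion [4, 12]

Answer: M ≅ ℤ/4 ⊕ ℤ/12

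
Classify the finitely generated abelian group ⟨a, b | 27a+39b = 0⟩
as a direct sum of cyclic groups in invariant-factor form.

rank_ℚ(R)=1; free=2−1=1
SNF(R) diag = [3] → torsion [3]

Answer: M ≅ ℤ^1 ⊕ ℤ/3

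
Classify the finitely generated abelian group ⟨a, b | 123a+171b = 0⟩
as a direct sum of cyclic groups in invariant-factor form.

rank_ℚ(R)=1; free=2−1=1
SNF(R) diag = [3] → torsion [3]

Answer: M ≅ ℤ^1 ⊕ ℤ/3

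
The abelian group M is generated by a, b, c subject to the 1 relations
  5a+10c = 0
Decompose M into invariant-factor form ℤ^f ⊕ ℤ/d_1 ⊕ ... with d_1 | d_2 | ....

rank_ℚ(R)=1; free=3−1=2
SNF(R) diag = [5] → torsion [5]

Answer: M ≅ ℤ^2 ⊕ ℤ/5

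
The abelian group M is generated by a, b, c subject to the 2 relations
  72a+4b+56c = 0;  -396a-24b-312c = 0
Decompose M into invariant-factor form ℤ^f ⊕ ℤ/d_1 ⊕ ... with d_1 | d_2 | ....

rank_ℚ(R)=2; free=3−2=1
SNF(R) diag = [4, 12] → torsion [4, 12]

Answer: M ≅ ℤ^1 ⊕ ℤ/4 ⊕ ℤ/12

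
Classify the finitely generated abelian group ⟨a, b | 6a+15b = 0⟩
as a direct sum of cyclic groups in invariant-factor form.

rank_ℚ(R)=1; free=2−1=1
SNF(R) diag = [3] → torsion [3]

Answer: M ≅ ℤ^1 ⊕ ℤ/3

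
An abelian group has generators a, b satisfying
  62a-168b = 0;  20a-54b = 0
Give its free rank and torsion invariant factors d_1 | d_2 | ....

Answer: M ≅ ℤ/2 ⊕ ℤ/6

Derivation:
rank_ℚ(R)=2; free=2−2=0
SNF(R) diag = [2, 6] → torsion [2, 6]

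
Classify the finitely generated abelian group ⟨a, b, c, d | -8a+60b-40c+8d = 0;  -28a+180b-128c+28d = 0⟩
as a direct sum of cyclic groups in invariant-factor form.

Answer: M ≅ ℤ^2 ⊕ ℤ/4 ⊕ ℤ/12

Derivation:
rank_ℚ(R)=2; free=4−2=2
SNF(R) diag = [4, 12] → torsion [4, 12]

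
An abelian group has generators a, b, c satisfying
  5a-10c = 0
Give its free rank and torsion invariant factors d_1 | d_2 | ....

Answer: M ≅ ℤ^2 ⊕ ℤ/5

Derivation:
rank_ℚ(R)=1; free=3−1=2
SNF(R) diag = [5] → torsion [5]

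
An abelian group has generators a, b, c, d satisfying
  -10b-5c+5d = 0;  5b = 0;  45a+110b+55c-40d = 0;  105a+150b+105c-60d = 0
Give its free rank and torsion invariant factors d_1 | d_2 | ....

Answer: M ≅ ℤ/5 ⊕ ℤ/5 ⊕ ℤ/15 ⊕ ℤ/30

Derivation:
rank_ℚ(R)=4; free=4−4=0
SNF(R) diag = [5, 5, 15, 30] → torsion [5, 5, 15, 30]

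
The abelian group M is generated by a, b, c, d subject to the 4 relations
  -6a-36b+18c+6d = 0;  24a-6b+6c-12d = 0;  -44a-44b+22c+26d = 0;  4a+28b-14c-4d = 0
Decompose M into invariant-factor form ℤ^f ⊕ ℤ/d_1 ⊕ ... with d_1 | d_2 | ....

Answer: M ≅ ℤ/2 ⊕ ℤ/6 ⊕ ℤ/6 ⊕ ℤ/18

Derivation:
rank_ℚ(R)=4; free=4−4=0
SNF(R) diag = [2, 6, 6, 18] → torsion [2, 6, 6, 18]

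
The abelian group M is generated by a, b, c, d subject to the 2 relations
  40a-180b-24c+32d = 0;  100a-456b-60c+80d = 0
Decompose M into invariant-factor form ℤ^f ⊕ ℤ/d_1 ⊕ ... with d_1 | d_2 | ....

Answer: M ≅ ℤ^2 ⊕ ℤ/4 ⊕ ℤ/12

Derivation:
rank_ℚ(R)=2; free=4−2=2
SNF(R) diag = [4, 12] → torsion [4, 12]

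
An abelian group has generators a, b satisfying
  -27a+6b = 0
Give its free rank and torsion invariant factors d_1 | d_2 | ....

rank_ℚ(R)=1; free=2−1=1
SNF(R) diag = [3] → torsion [3]

Answer: M ≅ ℤ^1 ⊕ ℤ/3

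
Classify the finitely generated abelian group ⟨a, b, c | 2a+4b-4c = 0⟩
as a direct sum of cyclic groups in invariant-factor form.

rank_ℚ(R)=1; free=3−1=2
SNF(R) diag = [2] → torsion [2]

Answer: M ≅ ℤ^2 ⊕ ℤ/2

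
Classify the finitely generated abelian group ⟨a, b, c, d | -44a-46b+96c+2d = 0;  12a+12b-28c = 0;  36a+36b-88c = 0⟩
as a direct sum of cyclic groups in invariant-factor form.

rank_ℚ(R)=3; free=4−3=1
SNF(R) diag = [2, 4, 12] → torsion [2, 4, 12]

Answer: M ≅ ℤ^1 ⊕ ℤ/2 ⊕ ℤ/4 ⊕ ℤ/12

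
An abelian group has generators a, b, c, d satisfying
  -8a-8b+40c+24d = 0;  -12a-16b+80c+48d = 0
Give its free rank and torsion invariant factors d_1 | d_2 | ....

Answer: M ≅ ℤ^2 ⊕ ℤ/4 ⊕ ℤ/8

Derivation:
rank_ℚ(R)=2; free=4−2=2
SNF(R) diag = [4, 8] → torsion [4, 8]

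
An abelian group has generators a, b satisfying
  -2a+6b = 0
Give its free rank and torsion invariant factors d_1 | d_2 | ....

Answer: M ≅ ℤ^1 ⊕ ℤ/2

Derivation:
rank_ℚ(R)=1; free=2−1=1
SNF(R) diag = [2] → torsion [2]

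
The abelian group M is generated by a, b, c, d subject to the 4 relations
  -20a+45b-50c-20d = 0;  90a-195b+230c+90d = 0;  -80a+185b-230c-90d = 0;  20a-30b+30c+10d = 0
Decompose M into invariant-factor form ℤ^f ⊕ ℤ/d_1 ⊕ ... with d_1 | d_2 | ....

Answer: M ≅ ℤ/5 ⊕ ℤ/10 ⊕ ℤ/10 ⊕ ℤ/10

Derivation:
rank_ℚ(R)=4; free=4−4=0
SNF(R) diag = [5, 10, 10, 10] → torsion [5, 10, 10, 10]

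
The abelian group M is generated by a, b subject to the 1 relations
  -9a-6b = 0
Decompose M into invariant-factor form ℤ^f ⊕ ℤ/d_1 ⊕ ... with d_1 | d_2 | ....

Answer: M ≅ ℤ^1 ⊕ ℤ/3

Derivation:
rank_ℚ(R)=1; free=2−1=1
SNF(R) diag = [3] → torsion [3]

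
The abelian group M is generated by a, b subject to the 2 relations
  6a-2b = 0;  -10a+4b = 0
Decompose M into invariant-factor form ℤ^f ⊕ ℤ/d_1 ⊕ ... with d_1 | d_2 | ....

Answer: M ≅ ℤ/2 ⊕ ℤ/2

Derivation:
rank_ℚ(R)=2; free=2−2=0
SNF(R) diag = [2, 2] → torsion [2, 2]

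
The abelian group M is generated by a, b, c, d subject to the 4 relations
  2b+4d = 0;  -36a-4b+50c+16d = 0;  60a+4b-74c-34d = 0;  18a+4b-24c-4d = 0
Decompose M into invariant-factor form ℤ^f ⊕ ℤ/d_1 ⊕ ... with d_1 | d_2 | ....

rank_ℚ(R)=4; free=4−4=0
SNF(R) diag = [2, 2, 6, 6] → torsion [2, 2, 6, 6]

Answer: M ≅ ℤ/2 ⊕ ℤ/2 ⊕ ℤ/6 ⊕ ℤ/6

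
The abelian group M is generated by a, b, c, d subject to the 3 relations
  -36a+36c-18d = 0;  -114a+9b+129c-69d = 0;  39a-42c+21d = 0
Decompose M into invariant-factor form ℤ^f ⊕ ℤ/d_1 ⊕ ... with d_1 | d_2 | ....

Answer: M ≅ ℤ^1 ⊕ ℤ/3 ⊕ ℤ/9 ⊕ ℤ/18

Derivation:
rank_ℚ(R)=3; free=4−3=1
SNF(R) diag = [3, 9, 18] → torsion [3, 9, 18]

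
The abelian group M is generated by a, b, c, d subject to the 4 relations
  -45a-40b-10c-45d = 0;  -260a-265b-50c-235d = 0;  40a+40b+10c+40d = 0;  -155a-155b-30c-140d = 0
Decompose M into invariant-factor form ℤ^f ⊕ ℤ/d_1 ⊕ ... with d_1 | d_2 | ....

Answer: M ≅ ℤ/5 ⊕ ℤ/5 ⊕ ℤ/10 ⊕ ℤ/20

Derivation:
rank_ℚ(R)=4; free=4−4=0
SNF(R) diag = [5, 5, 10, 20] → torsion [5, 5, 10, 20]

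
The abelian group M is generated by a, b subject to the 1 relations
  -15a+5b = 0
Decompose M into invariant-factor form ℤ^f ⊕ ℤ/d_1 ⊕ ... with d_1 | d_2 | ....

rank_ℚ(R)=1; free=2−1=1
SNF(R) diag = [5] → torsion [5]

Answer: M ≅ ℤ^1 ⊕ ℤ/5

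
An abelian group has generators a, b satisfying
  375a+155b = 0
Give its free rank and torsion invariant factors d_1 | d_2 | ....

Answer: M ≅ ℤ^1 ⊕ ℤ/5

Derivation:
rank_ℚ(R)=1; free=2−1=1
SNF(R) diag = [5] → torsion [5]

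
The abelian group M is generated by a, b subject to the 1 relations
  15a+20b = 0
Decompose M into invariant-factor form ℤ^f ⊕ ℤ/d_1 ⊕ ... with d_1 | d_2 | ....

Answer: M ≅ ℤ^1 ⊕ ℤ/5

Derivation:
rank_ℚ(R)=1; free=2−1=1
SNF(R) diag = [5] → torsion [5]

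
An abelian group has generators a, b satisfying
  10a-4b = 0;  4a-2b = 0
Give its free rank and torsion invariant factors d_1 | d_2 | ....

Answer: M ≅ ℤ/2 ⊕ ℤ/2

Derivation:
rank_ℚ(R)=2; free=2−2=0
SNF(R) diag = [2, 2] → torsion [2, 2]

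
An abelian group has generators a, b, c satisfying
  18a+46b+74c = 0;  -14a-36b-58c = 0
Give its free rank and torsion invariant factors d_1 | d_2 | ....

rank_ℚ(R)=2; free=3−2=1
SNF(R) diag = [2, 2] → torsion [2, 2]

Answer: M ≅ ℤ^1 ⊕ ℤ/2 ⊕ ℤ/2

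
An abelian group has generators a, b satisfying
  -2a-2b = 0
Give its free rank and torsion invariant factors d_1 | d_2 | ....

Answer: M ≅ ℤ^1 ⊕ ℤ/2

Derivation:
rank_ℚ(R)=1; free=2−1=1
SNF(R) diag = [2] → torsion [2]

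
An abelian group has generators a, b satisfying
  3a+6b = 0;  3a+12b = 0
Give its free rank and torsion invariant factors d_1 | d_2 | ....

rank_ℚ(R)=2; free=2−2=0
SNF(R) diag = [3, 6] → torsion [3, 6]

Answer: M ≅ ℤ/3 ⊕ ℤ/6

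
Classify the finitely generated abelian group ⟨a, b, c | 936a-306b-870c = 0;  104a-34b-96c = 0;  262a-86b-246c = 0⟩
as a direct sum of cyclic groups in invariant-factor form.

rank_ℚ(R)=3; free=3−3=0
SNF(R) diag = [2, 6, 18] → torsion [2, 6, 18]

Answer: M ≅ ℤ/2 ⊕ ℤ/6 ⊕ ℤ/18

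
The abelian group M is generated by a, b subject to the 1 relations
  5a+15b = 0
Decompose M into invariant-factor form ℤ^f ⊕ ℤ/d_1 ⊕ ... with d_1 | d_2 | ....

Answer: M ≅ ℤ^1 ⊕ ℤ/5

Derivation:
rank_ℚ(R)=1; free=2−1=1
SNF(R) diag = [5] → torsion [5]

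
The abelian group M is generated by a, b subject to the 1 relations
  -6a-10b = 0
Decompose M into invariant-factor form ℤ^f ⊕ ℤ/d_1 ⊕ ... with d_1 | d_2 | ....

Answer: M ≅ ℤ^1 ⊕ ℤ/2

Derivation:
rank_ℚ(R)=1; free=2−1=1
SNF(R) diag = [2] → torsion [2]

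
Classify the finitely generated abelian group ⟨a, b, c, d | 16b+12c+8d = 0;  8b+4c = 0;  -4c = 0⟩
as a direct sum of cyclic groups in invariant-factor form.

rank_ℚ(R)=3; free=4−3=1
SNF(R) diag = [4, 8, 8] → torsion [4, 8, 8]

Answer: M ≅ ℤ^1 ⊕ ℤ/4 ⊕ ℤ/8 ⊕ ℤ/8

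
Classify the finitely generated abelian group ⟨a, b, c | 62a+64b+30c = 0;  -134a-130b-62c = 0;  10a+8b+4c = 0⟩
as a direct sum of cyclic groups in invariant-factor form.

rank_ℚ(R)=3; free=3−3=0
SNF(R) diag = [2, 2, 6] → torsion [2, 2, 6]

Answer: M ≅ ℤ/2 ⊕ ℤ/2 ⊕ ℤ/6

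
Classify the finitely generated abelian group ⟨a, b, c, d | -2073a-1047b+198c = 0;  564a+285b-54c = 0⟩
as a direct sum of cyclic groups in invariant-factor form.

Answer: M ≅ ℤ^2 ⊕ ℤ/3 ⊕ ℤ/9

Derivation:
rank_ℚ(R)=2; free=4−2=2
SNF(R) diag = [3, 9] → torsion [3, 9]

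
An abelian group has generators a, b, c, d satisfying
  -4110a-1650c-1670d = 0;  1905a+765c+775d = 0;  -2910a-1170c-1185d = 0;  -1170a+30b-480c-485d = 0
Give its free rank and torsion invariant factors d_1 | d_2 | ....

rank_ℚ(R)=4; free=4−4=0
SNF(R) diag = [5, 15, 30, 60] → torsion [5, 15, 30, 60]

Answer: M ≅ ℤ/5 ⊕ ℤ/15 ⊕ ℤ/30 ⊕ ℤ/60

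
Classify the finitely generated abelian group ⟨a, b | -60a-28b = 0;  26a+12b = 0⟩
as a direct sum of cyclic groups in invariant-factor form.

Answer: M ≅ ℤ/2 ⊕ ℤ/4

Derivation:
rank_ℚ(R)=2; free=2−2=0
SNF(R) diag = [2, 4] → torsion [2, 4]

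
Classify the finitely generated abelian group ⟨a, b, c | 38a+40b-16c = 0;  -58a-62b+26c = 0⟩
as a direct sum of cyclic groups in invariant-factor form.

Answer: M ≅ ℤ^1 ⊕ ℤ/2 ⊕ ℤ/6

Derivation:
rank_ℚ(R)=2; free=3−2=1
SNF(R) diag = [2, 6] → torsion [2, 6]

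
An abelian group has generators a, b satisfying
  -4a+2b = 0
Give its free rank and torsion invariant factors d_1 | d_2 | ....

Answer: M ≅ ℤ^1 ⊕ ℤ/2

Derivation:
rank_ℚ(R)=1; free=2−1=1
SNF(R) diag = [2] → torsion [2]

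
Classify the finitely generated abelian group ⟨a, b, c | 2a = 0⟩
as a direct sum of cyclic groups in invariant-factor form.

rank_ℚ(R)=1; free=3−1=2
SNF(R) diag = [2] → torsion [2]

Answer: M ≅ ℤ^2 ⊕ ℤ/2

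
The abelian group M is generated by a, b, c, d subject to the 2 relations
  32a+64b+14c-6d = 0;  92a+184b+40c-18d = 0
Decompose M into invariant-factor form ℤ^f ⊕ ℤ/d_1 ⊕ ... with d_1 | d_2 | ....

Answer: M ≅ ℤ^2 ⊕ ℤ/2 ⊕ ℤ/2

Derivation:
rank_ℚ(R)=2; free=4−2=2
SNF(R) diag = [2, 2] → torsion [2, 2]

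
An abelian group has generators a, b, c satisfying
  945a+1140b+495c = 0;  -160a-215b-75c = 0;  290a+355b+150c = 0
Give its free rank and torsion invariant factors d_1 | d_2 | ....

Answer: M ≅ ℤ/5 ⊕ ℤ/15 ⊕ ℤ/45

Derivation:
rank_ℚ(R)=3; free=3−3=0
SNF(R) diag = [5, 15, 45] → torsion [5, 15, 45]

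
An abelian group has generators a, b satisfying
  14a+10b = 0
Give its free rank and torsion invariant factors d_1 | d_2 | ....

rank_ℚ(R)=1; free=2−1=1
SNF(R) diag = [2] → torsion [2]

Answer: M ≅ ℤ^1 ⊕ ℤ/2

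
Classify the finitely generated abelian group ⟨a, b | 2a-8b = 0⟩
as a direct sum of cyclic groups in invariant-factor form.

Answer: M ≅ ℤ^1 ⊕ ℤ/2

Derivation:
rank_ℚ(R)=1; free=2−1=1
SNF(R) diag = [2] → torsion [2]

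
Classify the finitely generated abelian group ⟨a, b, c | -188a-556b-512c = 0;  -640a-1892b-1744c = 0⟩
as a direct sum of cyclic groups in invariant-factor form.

Answer: M ≅ ℤ^1 ⊕ ℤ/4 ⊕ ℤ/12

Derivation:
rank_ℚ(R)=2; free=3−2=1
SNF(R) diag = [4, 12] → torsion [4, 12]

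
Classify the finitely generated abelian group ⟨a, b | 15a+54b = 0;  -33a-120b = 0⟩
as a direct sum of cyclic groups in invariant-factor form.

rank_ℚ(R)=2; free=2−2=0
SNF(R) diag = [3, 6] → torsion [3, 6]

Answer: M ≅ ℤ/3 ⊕ ℤ/6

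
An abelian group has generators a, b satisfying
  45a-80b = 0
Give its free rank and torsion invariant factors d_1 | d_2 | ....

Answer: M ≅ ℤ^1 ⊕ ℤ/5

Derivation:
rank_ℚ(R)=1; free=2−1=1
SNF(R) diag = [5] → torsion [5]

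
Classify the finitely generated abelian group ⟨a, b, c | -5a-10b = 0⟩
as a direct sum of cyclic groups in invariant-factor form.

Answer: M ≅ ℤ^2 ⊕ ℤ/5

Derivation:
rank_ℚ(R)=1; free=3−1=2
SNF(R) diag = [5] → torsion [5]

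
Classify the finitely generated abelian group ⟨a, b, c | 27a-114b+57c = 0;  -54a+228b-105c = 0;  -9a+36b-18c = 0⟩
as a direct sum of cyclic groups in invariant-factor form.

rank_ℚ(R)=3; free=3−3=0
SNF(R) diag = [3, 9, 18] → torsion [3, 9, 18]

Answer: M ≅ ℤ/3 ⊕ ℤ/9 ⊕ ℤ/18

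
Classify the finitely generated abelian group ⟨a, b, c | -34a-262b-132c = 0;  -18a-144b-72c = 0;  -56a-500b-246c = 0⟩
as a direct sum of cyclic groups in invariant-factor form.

rank_ℚ(R)=3; free=3−3=0
SNF(R) diag = [2, 6, 18] → torsion [2, 6, 18]

Answer: M ≅ ℤ/2 ⊕ ℤ/6 ⊕ ℤ/18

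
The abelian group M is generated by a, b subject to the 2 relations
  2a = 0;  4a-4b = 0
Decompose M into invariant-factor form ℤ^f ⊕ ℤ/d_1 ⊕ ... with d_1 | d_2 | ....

Answer: M ≅ ℤ/2 ⊕ ℤ/4

Derivation:
rank_ℚ(R)=2; free=2−2=0
SNF(R) diag = [2, 4] → torsion [2, 4]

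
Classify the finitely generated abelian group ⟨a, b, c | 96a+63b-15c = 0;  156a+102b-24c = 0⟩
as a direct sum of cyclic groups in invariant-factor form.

Answer: M ≅ ℤ^1 ⊕ ℤ/3 ⊕ ℤ/6

Derivation:
rank_ℚ(R)=2; free=3−2=1
SNF(R) diag = [3, 6] → torsion [3, 6]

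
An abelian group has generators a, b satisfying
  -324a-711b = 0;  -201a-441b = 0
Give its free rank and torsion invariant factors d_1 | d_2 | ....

Answer: M ≅ ℤ/3 ⊕ ℤ/9

Derivation:
rank_ℚ(R)=2; free=2−2=0
SNF(R) diag = [3, 9] → torsion [3, 9]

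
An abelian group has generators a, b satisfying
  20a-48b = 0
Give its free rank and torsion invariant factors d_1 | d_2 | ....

Answer: M ≅ ℤ^1 ⊕ ℤ/4

Derivation:
rank_ℚ(R)=1; free=2−1=1
SNF(R) diag = [4] → torsion [4]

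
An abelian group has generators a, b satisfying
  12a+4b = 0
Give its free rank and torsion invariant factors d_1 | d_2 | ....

Answer: M ≅ ℤ^1 ⊕ ℤ/4

Derivation:
rank_ℚ(R)=1; free=2−1=1
SNF(R) diag = [4] → torsion [4]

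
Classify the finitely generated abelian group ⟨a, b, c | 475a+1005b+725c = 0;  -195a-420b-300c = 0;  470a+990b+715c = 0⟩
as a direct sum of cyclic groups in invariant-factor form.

rank_ℚ(R)=3; free=3−3=0
SNF(R) diag = [5, 15, 45] → torsion [5, 15, 45]

Answer: M ≅ ℤ/5 ⊕ ℤ/15 ⊕ ℤ/45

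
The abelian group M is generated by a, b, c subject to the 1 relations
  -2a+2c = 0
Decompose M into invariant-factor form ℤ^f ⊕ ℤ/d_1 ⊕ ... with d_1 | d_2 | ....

rank_ℚ(R)=1; free=3−1=2
SNF(R) diag = [2] → torsion [2]

Answer: M ≅ ℤ^2 ⊕ ℤ/2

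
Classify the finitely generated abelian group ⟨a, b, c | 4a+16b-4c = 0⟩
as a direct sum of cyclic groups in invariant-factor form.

rank_ℚ(R)=1; free=3−1=2
SNF(R) diag = [4] → torsion [4]

Answer: M ≅ ℤ^2 ⊕ ℤ/4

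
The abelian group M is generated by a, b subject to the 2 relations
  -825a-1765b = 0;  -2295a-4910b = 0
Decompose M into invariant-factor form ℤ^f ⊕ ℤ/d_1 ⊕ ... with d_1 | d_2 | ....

Answer: M ≅ ℤ/5 ⊕ ℤ/15

Derivation:
rank_ℚ(R)=2; free=2−2=0
SNF(R) diag = [5, 15] → torsion [5, 15]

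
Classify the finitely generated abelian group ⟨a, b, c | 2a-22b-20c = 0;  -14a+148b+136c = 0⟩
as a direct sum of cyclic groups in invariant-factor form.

rank_ℚ(R)=2; free=3−2=1
SNF(R) diag = [2, 2] → torsion [2, 2]

Answer: M ≅ ℤ^1 ⊕ ℤ/2 ⊕ ℤ/2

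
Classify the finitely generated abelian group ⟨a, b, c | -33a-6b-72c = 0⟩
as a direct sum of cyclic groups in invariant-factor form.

Answer: M ≅ ℤ^2 ⊕ ℤ/3

Derivation:
rank_ℚ(R)=1; free=3−1=2
SNF(R) diag = [3] → torsion [3]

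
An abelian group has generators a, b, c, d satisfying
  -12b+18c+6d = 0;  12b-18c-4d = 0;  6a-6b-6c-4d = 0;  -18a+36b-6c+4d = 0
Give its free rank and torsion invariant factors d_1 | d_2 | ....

rank_ℚ(R)=4; free=4−4=0
SNF(R) diag = [2, 6, 6, 6] → torsion [2, 6, 6, 6]

Answer: M ≅ ℤ/2 ⊕ ℤ/6 ⊕ ℤ/6 ⊕ ℤ/6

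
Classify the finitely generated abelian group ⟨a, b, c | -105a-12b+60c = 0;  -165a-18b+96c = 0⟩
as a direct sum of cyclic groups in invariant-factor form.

Answer: M ≅ ℤ^1 ⊕ ℤ/3 ⊕ ℤ/6

Derivation:
rank_ℚ(R)=2; free=3−2=1
SNF(R) diag = [3, 6] → torsion [3, 6]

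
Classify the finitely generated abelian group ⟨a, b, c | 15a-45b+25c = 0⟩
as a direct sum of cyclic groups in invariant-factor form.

Answer: M ≅ ℤ^2 ⊕ ℤ/5

Derivation:
rank_ℚ(R)=1; free=3−1=2
SNF(R) diag = [5] → torsion [5]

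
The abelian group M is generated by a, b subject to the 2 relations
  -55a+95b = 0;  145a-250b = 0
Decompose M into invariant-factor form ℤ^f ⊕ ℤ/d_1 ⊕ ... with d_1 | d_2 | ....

rank_ℚ(R)=2; free=2−2=0
SNF(R) diag = [5, 5] → torsion [5, 5]

Answer: M ≅ ℤ/5 ⊕ ℤ/5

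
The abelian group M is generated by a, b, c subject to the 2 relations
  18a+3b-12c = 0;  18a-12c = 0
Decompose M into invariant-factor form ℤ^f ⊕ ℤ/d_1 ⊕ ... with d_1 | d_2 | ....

Answer: M ≅ ℤ^1 ⊕ ℤ/3 ⊕ ℤ/6

Derivation:
rank_ℚ(R)=2; free=3−2=1
SNF(R) diag = [3, 6] → torsion [3, 6]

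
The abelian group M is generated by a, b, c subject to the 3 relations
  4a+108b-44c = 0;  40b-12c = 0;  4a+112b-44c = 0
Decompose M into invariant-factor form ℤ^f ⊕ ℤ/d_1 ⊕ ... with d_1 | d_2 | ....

rank_ℚ(R)=3; free=3−3=0
SNF(R) diag = [4, 4, 12] → torsion [4, 4, 12]

Answer: M ≅ ℤ/4 ⊕ ℤ/4 ⊕ ℤ/12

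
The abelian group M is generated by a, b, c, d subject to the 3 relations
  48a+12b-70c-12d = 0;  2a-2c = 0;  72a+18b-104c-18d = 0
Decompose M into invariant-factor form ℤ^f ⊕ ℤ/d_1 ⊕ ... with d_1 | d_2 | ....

rank_ℚ(R)=3; free=4−3=1
SNF(R) diag = [2, 2, 6] → torsion [2, 2, 6]

Answer: M ≅ ℤ^1 ⊕ ℤ/2 ⊕ ℤ/2 ⊕ ℤ/6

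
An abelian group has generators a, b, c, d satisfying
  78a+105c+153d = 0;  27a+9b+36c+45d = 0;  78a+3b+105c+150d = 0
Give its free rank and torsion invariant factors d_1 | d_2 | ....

rank_ℚ(R)=3; free=4−3=1
SNF(R) diag = [3, 3, 9] → torsion [3, 3, 9]

Answer: M ≅ ℤ^1 ⊕ ℤ/3 ⊕ ℤ/3 ⊕ ℤ/9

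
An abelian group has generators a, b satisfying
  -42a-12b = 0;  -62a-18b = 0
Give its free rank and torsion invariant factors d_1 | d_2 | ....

rank_ℚ(R)=2; free=2−2=0
SNF(R) diag = [2, 6] → torsion [2, 6]

Answer: M ≅ ℤ/2 ⊕ ℤ/6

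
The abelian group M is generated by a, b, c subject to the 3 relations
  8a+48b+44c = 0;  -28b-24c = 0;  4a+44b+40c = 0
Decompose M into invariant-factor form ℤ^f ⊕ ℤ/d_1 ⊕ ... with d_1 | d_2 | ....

Answer: M ≅ ℤ/4 ⊕ ℤ/4 ⊕ ℤ/12

Derivation:
rank_ℚ(R)=3; free=3−3=0
SNF(R) diag = [4, 4, 12] → torsion [4, 4, 12]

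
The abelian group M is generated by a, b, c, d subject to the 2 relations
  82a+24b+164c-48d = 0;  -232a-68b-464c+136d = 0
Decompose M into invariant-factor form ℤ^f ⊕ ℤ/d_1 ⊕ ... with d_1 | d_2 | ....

rank_ℚ(R)=2; free=4−2=2
SNF(R) diag = [2, 4] → torsion [2, 4]

Answer: M ≅ ℤ^2 ⊕ ℤ/2 ⊕ ℤ/4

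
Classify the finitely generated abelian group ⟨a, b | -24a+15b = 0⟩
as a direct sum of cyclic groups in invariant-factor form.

rank_ℚ(R)=1; free=2−1=1
SNF(R) diag = [3] → torsion [3]

Answer: M ≅ ℤ^1 ⊕ ℤ/3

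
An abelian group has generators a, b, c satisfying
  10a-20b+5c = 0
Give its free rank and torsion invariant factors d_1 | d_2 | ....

Answer: M ≅ ℤ^2 ⊕ ℤ/5

Derivation:
rank_ℚ(R)=1; free=3−1=2
SNF(R) diag = [5] → torsion [5]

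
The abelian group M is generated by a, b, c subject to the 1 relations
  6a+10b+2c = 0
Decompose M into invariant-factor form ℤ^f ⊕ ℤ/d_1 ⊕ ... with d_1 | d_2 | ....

Answer: M ≅ ℤ^2 ⊕ ℤ/2

Derivation:
rank_ℚ(R)=1; free=3−1=2
SNF(R) diag = [2] → torsion [2]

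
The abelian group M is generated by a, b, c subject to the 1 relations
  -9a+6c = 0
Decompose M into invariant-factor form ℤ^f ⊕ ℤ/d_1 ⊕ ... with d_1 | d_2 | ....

Answer: M ≅ ℤ^2 ⊕ ℤ/3

Derivation:
rank_ℚ(R)=1; free=3−1=2
SNF(R) diag = [3] → torsion [3]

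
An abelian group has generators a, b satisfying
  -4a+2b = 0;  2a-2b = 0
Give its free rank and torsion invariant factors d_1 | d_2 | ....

Answer: M ≅ ℤ/2 ⊕ ℤ/2

Derivation:
rank_ℚ(R)=2; free=2−2=0
SNF(R) diag = [2, 2] → torsion [2, 2]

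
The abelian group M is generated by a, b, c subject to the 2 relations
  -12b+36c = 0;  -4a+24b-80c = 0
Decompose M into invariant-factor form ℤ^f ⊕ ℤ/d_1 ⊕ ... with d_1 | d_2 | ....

rank_ℚ(R)=2; free=3−2=1
SNF(R) diag = [4, 12] → torsion [4, 12]

Answer: M ≅ ℤ^1 ⊕ ℤ/4 ⊕ ℤ/12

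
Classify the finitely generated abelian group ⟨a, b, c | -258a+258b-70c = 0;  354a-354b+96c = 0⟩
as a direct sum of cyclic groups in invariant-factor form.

rank_ℚ(R)=2; free=3−2=1
SNF(R) diag = [2, 6] → torsion [2, 6]

Answer: M ≅ ℤ^1 ⊕ ℤ/2 ⊕ ℤ/6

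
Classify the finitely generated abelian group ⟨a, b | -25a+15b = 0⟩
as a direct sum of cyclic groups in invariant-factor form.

Answer: M ≅ ℤ^1 ⊕ ℤ/5

Derivation:
rank_ℚ(R)=1; free=2−1=1
SNF(R) diag = [5] → torsion [5]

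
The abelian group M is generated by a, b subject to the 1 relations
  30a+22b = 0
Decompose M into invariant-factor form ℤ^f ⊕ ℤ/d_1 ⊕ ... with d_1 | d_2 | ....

rank_ℚ(R)=1; free=2−1=1
SNF(R) diag = [2] → torsion [2]

Answer: M ≅ ℤ^1 ⊕ ℤ/2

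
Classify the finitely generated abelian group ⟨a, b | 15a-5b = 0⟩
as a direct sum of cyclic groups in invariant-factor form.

rank_ℚ(R)=1; free=2−1=1
SNF(R) diag = [5] → torsion [5]

Answer: M ≅ ℤ^1 ⊕ ℤ/5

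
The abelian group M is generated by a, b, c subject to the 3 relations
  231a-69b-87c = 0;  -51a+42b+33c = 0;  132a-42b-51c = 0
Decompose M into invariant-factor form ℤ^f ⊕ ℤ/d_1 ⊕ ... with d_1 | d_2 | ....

rank_ℚ(R)=3; free=3−3=0
SNF(R) diag = [3, 9, 9] → torsion [3, 9, 9]

Answer: M ≅ ℤ/3 ⊕ ℤ/9 ⊕ ℤ/9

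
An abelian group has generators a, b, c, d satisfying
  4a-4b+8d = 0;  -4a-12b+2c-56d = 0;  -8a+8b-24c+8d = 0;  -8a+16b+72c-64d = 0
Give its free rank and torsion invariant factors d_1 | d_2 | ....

rank_ℚ(R)=4; free=4−4=0
SNF(R) diag = [2, 4, 8, 24] → torsion [2, 4, 8, 24]

Answer: M ≅ ℤ/2 ⊕ ℤ/4 ⊕ ℤ/8 ⊕ ℤ/24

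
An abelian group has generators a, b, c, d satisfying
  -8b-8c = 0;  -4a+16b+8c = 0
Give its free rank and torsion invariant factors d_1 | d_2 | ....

rank_ℚ(R)=2; free=4−2=2
SNF(R) diag = [4, 8] → torsion [4, 8]

Answer: M ≅ ℤ^2 ⊕ ℤ/4 ⊕ ℤ/8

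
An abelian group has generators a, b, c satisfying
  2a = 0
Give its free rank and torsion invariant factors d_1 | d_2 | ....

Answer: M ≅ ℤ^2 ⊕ ℤ/2

Derivation:
rank_ℚ(R)=1; free=3−1=2
SNF(R) diag = [2] → torsion [2]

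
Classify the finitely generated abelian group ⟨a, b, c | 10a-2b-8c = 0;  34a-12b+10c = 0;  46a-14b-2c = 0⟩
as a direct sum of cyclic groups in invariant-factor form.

rank_ℚ(R)=3; free=3−3=0
SNF(R) diag = [2, 2, 6] → torsion [2, 2, 6]

Answer: M ≅ ℤ/2 ⊕ ℤ/2 ⊕ ℤ/6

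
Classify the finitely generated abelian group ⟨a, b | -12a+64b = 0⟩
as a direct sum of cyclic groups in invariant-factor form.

Answer: M ≅ ℤ^1 ⊕ ℤ/4

Derivation:
rank_ℚ(R)=1; free=2−1=1
SNF(R) diag = [4] → torsion [4]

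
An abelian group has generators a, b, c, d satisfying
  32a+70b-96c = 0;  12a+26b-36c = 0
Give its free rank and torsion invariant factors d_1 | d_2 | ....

Answer: M ≅ ℤ^2 ⊕ ℤ/2 ⊕ ℤ/4

Derivation:
rank_ℚ(R)=2; free=4−2=2
SNF(R) diag = [2, 4] → torsion [2, 4]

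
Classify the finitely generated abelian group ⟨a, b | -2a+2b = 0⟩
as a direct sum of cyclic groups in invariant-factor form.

rank_ℚ(R)=1; free=2−1=1
SNF(R) diag = [2] → torsion [2]

Answer: M ≅ ℤ^1 ⊕ ℤ/2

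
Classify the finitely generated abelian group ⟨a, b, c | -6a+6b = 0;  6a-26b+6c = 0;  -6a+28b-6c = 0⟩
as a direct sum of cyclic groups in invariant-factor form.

rank_ℚ(R)=3; free=3−3=0
SNF(R) diag = [2, 6, 6] → torsion [2, 6, 6]

Answer: M ≅ ℤ/2 ⊕ ℤ/6 ⊕ ℤ/6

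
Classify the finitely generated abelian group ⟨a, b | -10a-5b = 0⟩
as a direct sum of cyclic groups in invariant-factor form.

rank_ℚ(R)=1; free=2−1=1
SNF(R) diag = [5] → torsion [5]

Answer: M ≅ ℤ^1 ⊕ ℤ/5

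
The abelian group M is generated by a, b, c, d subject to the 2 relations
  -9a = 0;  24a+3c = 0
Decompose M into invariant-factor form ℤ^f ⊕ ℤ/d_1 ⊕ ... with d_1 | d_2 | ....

rank_ℚ(R)=2; free=4−2=2
SNF(R) diag = [3, 9] → torsion [3, 9]

Answer: M ≅ ℤ^2 ⊕ ℤ/3 ⊕ ℤ/9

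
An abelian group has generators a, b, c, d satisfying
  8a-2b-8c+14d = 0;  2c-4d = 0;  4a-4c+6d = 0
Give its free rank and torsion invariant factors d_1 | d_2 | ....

rank_ℚ(R)=3; free=4−3=1
SNF(R) diag = [2, 2, 2] → torsion [2, 2, 2]

Answer: M ≅ ℤ^1 ⊕ ℤ/2 ⊕ ℤ/2 ⊕ ℤ/2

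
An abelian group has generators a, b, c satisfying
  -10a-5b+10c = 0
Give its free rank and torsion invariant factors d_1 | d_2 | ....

Answer: M ≅ ℤ^2 ⊕ ℤ/5

Derivation:
rank_ℚ(R)=1; free=3−1=2
SNF(R) diag = [5] → torsion [5]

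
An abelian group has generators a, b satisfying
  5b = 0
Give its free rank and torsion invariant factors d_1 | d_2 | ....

Answer: M ≅ ℤ^1 ⊕ ℤ/5

Derivation:
rank_ℚ(R)=1; free=2−1=1
SNF(R) diag = [5] → torsion [5]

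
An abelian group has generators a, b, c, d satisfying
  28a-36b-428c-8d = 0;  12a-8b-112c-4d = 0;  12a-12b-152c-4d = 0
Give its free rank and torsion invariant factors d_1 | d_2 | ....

Answer: M ≅ ℤ^1 ⊕ ℤ/4 ⊕ ℤ/4 ⊕ ℤ/4

Derivation:
rank_ℚ(R)=3; free=4−3=1
SNF(R) diag = [4, 4, 4] → torsion [4, 4, 4]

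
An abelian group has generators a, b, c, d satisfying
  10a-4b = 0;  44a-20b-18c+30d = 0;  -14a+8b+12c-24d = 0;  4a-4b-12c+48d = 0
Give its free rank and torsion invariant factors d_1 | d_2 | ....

Answer: M ≅ ℤ/2 ⊕ ℤ/6 ⊕ ℤ/12 ⊕ ℤ/24

Derivation:
rank_ℚ(R)=4; free=4−4=0
SNF(R) diag = [2, 6, 12, 24] → torsion [2, 6, 12, 24]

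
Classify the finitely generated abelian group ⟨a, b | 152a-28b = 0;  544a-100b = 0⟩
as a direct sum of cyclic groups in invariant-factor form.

Answer: M ≅ ℤ/4 ⊕ ℤ/8

Derivation:
rank_ℚ(R)=2; free=2−2=0
SNF(R) diag = [4, 8] → torsion [4, 8]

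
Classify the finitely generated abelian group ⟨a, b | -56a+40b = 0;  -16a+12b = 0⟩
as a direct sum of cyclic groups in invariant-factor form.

rank_ℚ(R)=2; free=2−2=0
SNF(R) diag = [4, 8] → torsion [4, 8]

Answer: M ≅ ℤ/4 ⊕ ℤ/8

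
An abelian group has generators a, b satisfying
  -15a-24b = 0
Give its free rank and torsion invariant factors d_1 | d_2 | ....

rank_ℚ(R)=1; free=2−1=1
SNF(R) diag = [3] → torsion [3]

Answer: M ≅ ℤ^1 ⊕ ℤ/3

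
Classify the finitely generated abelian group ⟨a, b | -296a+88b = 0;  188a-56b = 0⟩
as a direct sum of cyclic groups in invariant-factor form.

Answer: M ≅ ℤ/4 ⊕ ℤ/8

Derivation:
rank_ℚ(R)=2; free=2−2=0
SNF(R) diag = [4, 8] → torsion [4, 8]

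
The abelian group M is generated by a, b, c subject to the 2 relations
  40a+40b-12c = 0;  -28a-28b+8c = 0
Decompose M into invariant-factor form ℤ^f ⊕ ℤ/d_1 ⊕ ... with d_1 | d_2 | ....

Answer: M ≅ ℤ^1 ⊕ ℤ/4 ⊕ ℤ/4

Derivation:
rank_ℚ(R)=2; free=3−2=1
SNF(R) diag = [4, 4] → torsion [4, 4]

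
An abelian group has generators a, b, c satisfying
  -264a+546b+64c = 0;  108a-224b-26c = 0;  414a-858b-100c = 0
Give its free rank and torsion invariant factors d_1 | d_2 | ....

rank_ℚ(R)=3; free=3−3=0
SNF(R) diag = [2, 2, 6] → torsion [2, 2, 6]

Answer: M ≅ ℤ/2 ⊕ ℤ/2 ⊕ ℤ/6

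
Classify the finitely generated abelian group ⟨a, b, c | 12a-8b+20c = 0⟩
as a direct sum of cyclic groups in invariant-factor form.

rank_ℚ(R)=1; free=3−1=2
SNF(R) diag = [4] → torsion [4]

Answer: M ≅ ℤ^2 ⊕ ℤ/4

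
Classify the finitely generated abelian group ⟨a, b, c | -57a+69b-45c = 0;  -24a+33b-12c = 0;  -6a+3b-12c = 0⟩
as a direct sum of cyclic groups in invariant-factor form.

rank_ℚ(R)=3; free=3−3=0
SNF(R) diag = [3, 3, 6] → torsion [3, 3, 6]

Answer: M ≅ ℤ/3 ⊕ ℤ/3 ⊕ ℤ/6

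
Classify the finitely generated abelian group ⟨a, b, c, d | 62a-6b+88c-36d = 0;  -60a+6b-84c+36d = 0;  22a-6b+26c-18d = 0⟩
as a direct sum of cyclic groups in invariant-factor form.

rank_ℚ(R)=3; free=4−3=1
SNF(R) diag = [2, 6, 18] → torsion [2, 6, 18]

Answer: M ≅ ℤ^1 ⊕ ℤ/2 ⊕ ℤ/6 ⊕ ℤ/18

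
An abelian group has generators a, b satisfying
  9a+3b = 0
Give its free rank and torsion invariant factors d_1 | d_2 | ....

rank_ℚ(R)=1; free=2−1=1
SNF(R) diag = [3] → torsion [3]

Answer: M ≅ ℤ^1 ⊕ ℤ/3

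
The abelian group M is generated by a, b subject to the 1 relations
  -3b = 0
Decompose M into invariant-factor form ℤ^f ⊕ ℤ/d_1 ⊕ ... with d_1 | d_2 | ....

rank_ℚ(R)=1; free=2−1=1
SNF(R) diag = [3] → torsion [3]

Answer: M ≅ ℤ^1 ⊕ ℤ/3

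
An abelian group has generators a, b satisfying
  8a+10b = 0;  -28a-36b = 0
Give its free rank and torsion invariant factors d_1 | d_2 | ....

Answer: M ≅ ℤ/2 ⊕ ℤ/4

Derivation:
rank_ℚ(R)=2; free=2−2=0
SNF(R) diag = [2, 4] → torsion [2, 4]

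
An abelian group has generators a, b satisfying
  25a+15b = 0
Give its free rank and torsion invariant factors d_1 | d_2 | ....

Answer: M ≅ ℤ^1 ⊕ ℤ/5

Derivation:
rank_ℚ(R)=1; free=2−1=1
SNF(R) diag = [5] → torsion [5]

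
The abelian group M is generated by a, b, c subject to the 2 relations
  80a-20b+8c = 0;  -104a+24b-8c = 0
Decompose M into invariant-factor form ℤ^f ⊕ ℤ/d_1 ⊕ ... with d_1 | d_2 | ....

rank_ℚ(R)=2; free=3−2=1
SNF(R) diag = [4, 8] → torsion [4, 8]

Answer: M ≅ ℤ^1 ⊕ ℤ/4 ⊕ ℤ/8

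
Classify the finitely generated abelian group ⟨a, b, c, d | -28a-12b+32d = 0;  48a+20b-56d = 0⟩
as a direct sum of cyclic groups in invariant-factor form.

Answer: M ≅ ℤ^2 ⊕ ℤ/4 ⊕ ℤ/4

Derivation:
rank_ℚ(R)=2; free=4−2=2
SNF(R) diag = [4, 4] → torsion [4, 4]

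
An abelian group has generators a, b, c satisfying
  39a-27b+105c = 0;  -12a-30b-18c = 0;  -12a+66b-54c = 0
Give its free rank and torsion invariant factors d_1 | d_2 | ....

rank_ℚ(R)=3; free=3−3=0
SNF(R) diag = [3, 6, 12] → torsion [3, 6, 12]

Answer: M ≅ ℤ/3 ⊕ ℤ/6 ⊕ ℤ/12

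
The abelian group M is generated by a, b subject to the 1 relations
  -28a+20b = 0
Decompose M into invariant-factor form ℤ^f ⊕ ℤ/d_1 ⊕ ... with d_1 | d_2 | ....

rank_ℚ(R)=1; free=2−1=1
SNF(R) diag = [4] → torsion [4]

Answer: M ≅ ℤ^1 ⊕ ℤ/4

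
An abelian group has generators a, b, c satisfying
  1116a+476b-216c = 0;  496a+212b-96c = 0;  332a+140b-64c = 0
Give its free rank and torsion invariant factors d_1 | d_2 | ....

Answer: M ≅ ℤ/4 ⊕ ℤ/4 ⊕ ℤ/8

Derivation:
rank_ℚ(R)=3; free=3−3=0
SNF(R) diag = [4, 4, 8] → torsion [4, 4, 8]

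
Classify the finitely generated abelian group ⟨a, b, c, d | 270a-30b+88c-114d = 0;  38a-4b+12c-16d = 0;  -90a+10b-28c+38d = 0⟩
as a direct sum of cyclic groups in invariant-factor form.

Answer: M ≅ ℤ^1 ⊕ ℤ/2 ⊕ ℤ/2 ⊕ ℤ/4

Derivation:
rank_ℚ(R)=3; free=4−3=1
SNF(R) diag = [2, 2, 4] → torsion [2, 2, 4]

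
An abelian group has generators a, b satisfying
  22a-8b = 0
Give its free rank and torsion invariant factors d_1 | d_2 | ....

rank_ℚ(R)=1; free=2−1=1
SNF(R) diag = [2] → torsion [2]

Answer: M ≅ ℤ^1 ⊕ ℤ/2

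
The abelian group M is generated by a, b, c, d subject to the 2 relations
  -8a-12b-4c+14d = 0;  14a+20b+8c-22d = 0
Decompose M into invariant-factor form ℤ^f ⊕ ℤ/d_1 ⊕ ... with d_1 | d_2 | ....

Answer: M ≅ ℤ^2 ⊕ ℤ/2 ⊕ ℤ/2

Derivation:
rank_ℚ(R)=2; free=4−2=2
SNF(R) diag = [2, 2] → torsion [2, 2]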